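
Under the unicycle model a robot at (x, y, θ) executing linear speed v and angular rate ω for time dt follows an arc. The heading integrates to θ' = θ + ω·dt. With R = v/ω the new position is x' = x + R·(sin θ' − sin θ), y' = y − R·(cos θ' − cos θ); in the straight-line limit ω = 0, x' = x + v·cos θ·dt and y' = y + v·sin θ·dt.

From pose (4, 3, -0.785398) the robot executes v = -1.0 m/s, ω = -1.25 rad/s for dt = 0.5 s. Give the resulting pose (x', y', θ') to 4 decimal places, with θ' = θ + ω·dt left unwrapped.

θ' = -0.7854 + -1.25·0.5 = -1.4104
R = v/ω = -1.0/-1.25 = 0.8000
x' = 4 + 0.8000·(sin -1.4104 − sin -0.7854) = 3.7760
y' = 3 − 0.8000·(cos -1.4104 − cos -0.7854) = 3.4379

(3.7760, 3.4379, -1.4104)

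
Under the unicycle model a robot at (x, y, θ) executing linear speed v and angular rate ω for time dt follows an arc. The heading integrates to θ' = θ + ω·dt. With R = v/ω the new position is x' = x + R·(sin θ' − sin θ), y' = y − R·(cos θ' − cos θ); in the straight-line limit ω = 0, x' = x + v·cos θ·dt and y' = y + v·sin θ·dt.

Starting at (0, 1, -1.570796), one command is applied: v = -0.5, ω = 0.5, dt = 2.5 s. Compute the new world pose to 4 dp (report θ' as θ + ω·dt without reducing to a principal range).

(-0.6847, 1.9490, -0.3208)

θ' = -1.5708 + 0.5·2.5 = -0.3208
R = v/ω = -0.5/0.5 = -1.0000
x' = 0 + -1.0000·(sin -0.3208 − sin -1.5708) = -0.6847
y' = 1 − -1.0000·(cos -0.3208 − cos -1.5708) = 1.9490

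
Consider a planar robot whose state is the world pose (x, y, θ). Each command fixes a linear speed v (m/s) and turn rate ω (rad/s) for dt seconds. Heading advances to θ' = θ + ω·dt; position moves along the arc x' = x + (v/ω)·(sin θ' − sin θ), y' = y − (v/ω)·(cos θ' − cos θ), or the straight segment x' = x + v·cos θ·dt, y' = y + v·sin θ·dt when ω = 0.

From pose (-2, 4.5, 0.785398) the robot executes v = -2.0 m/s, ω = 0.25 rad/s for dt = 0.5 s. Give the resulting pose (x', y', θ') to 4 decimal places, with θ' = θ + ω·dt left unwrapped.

θ' = 0.7854 + 0.25·0.5 = 0.9104
R = v/ω = -2.0/0.25 = -8.0000
x' = -2 + -8.0000·(sin 0.9104 − sin 0.7854) = -2.6611
y' = 4.5 − -8.0000·(cos 0.9104 − cos 0.7854) = 3.7506

(-2.6611, 3.7506, 0.9104)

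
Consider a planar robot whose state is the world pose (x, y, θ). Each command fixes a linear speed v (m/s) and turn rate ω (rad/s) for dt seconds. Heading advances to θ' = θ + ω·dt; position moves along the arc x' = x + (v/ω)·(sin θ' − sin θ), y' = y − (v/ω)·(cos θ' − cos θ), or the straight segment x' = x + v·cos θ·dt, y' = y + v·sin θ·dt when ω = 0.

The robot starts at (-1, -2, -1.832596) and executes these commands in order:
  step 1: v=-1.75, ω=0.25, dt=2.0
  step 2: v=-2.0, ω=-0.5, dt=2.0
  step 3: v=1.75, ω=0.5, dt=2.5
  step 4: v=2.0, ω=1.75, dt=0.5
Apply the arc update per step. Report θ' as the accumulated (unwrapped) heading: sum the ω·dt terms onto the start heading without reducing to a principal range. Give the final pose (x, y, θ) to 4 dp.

step 1: θ'=-1.3326 (R=-7.0000) → pose (-0.9591, 1.4634, -1.3326)
step 2: θ'=-2.3326 (R=4.0000) → pose (0.0335, 5.1681, -2.3326)
step 3: θ'=-1.0826 (R=3.5000) → pose (-0.5250, 1.1107, -1.0826)
step 4: θ'=-0.2076 (R=1.1429) → pose (0.2488, 0.5284, -0.2076)

(0.2488, 0.5284, -0.2076)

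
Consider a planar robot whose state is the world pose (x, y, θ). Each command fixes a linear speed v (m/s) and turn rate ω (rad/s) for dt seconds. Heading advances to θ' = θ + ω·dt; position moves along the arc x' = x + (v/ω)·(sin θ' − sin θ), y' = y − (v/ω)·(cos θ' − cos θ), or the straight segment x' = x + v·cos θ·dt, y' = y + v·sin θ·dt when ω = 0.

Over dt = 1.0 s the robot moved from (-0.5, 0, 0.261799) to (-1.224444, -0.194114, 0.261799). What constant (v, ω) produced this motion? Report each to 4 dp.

Δθ = 0.261799 − 0.261799 = 0.000000
ω = Δθ/dt = 0.000000/1.0 = 0.0000
ω = 0 → v = (Δx·cos θ + Δy·sin θ)/dt = -0.7500

v = -0.7500, ω = 0.0000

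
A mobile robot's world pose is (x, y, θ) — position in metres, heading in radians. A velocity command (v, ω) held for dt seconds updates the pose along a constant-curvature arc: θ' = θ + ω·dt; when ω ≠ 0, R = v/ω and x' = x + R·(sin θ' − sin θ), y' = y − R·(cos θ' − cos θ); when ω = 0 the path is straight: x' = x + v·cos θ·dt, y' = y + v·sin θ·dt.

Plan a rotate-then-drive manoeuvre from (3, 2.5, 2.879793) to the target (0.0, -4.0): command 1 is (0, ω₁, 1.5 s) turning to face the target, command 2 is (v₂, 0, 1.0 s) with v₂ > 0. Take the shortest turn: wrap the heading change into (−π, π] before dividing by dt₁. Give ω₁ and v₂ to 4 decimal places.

heading to target = atan2(-4−2.5, 0−3) = -2.0032
Δθ = wrap(-2.0032 − 2.8798) = 1.4002; ω₁ = Δθ/dt₁ = 0.9335
distance = √((0−3)² + (-4−2.5)²) = 7.1589; v₂ = distance/dt₂ = 7.1589

ω₁ = 0.9335, v₂ = 7.1589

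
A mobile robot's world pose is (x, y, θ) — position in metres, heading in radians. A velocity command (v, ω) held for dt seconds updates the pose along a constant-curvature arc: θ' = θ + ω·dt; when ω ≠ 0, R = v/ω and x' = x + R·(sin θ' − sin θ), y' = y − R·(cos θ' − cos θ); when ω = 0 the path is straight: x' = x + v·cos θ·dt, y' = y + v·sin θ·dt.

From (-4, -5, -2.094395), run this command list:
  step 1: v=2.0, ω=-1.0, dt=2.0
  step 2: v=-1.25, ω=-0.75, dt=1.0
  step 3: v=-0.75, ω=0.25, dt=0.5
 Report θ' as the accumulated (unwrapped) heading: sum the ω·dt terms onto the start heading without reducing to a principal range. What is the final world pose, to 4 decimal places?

(-7.0944, -6.7177, -4.7194)

step 1: θ'=-4.0944 (R=-2.0000) → pose (-7.3621, -5.1588, -4.0944)
step 2: θ'=-4.8444 (R=1.6667) → pose (-7.0684, -6.3438, -4.8444)
step 3: θ'=-4.7194 (R=-3.0000) → pose (-7.0944, -6.7177, -4.7194)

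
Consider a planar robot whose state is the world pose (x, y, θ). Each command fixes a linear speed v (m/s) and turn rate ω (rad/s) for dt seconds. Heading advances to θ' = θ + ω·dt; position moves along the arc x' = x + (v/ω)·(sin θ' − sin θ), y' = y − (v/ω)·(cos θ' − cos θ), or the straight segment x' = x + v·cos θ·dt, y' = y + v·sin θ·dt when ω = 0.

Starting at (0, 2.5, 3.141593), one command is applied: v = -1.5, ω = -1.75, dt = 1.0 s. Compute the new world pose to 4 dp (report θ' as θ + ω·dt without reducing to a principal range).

θ' = 3.1416 + -1.75·1.0 = 1.3916
R = v/ω = -1.5/-1.75 = 0.8571
x' = 0 + 0.8571·(sin 1.3916 − sin 3.1416) = 0.8434
y' = 2.5 − 0.8571·(cos 1.3916 − cos 3.1416) = 1.4901

(0.8434, 1.4901, 1.3916)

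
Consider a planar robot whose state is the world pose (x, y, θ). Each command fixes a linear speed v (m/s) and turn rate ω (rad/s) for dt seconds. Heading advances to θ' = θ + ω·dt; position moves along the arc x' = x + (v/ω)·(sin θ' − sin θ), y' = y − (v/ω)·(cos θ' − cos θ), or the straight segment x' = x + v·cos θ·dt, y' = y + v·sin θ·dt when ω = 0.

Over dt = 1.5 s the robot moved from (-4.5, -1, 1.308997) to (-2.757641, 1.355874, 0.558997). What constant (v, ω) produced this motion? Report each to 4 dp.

Δθ = 0.558997 − 1.308997 = -0.750000
ω = Δθ/dt = -0.750000/1.5 = -0.5000
R = −Δy/(cos θ' − cos θ) = -4.0000
v = R·ω = -4.0000·-0.5000 = 2.0000

v = 2.0000, ω = -0.5000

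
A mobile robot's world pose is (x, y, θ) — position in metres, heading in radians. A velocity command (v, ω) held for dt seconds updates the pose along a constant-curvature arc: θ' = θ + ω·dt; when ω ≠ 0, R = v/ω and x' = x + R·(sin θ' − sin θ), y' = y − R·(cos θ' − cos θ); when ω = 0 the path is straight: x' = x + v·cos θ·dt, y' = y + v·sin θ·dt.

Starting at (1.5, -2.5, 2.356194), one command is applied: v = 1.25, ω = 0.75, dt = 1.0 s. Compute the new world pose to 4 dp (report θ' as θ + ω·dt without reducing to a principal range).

(0.3805, -2.0129, 3.1062)

θ' = 2.3562 + 0.75·1.0 = 3.1062
R = v/ω = 1.25/0.75 = 1.6667
x' = 1.5 + 1.6667·(sin 3.1062 − sin 2.3562) = 0.3805
y' = -2.5 − 1.6667·(cos 3.1062 − cos 2.3562) = -2.0129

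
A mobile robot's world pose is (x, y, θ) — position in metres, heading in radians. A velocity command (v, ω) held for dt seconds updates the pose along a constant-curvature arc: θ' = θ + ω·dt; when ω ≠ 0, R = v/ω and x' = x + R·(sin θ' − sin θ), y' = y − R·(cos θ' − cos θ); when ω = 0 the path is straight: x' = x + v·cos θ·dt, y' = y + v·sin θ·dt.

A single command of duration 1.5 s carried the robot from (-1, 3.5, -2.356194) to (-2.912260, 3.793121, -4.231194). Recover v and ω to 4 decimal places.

v = 1.5000, ω = -1.2500

Δθ = -4.231194 − -2.356194 = -1.875000
ω = Δθ/dt = -1.875000/1.5 = -1.2500
R = Δx/(sin θ' − sin θ) = -1.2000
v = R·ω = -1.2000·-1.2500 = 1.5000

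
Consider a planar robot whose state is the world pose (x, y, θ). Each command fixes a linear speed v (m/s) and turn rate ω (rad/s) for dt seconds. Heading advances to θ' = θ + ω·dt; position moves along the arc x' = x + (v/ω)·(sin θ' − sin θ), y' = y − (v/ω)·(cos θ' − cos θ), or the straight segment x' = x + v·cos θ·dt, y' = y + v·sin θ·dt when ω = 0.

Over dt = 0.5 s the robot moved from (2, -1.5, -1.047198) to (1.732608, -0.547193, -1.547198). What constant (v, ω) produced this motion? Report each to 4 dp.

Δθ = -1.547198 − -1.047198 = -0.500000
ω = Δθ/dt = -0.500000/0.5 = -1.0000
R = −Δy/(cos θ' − cos θ) = 2.0000
v = R·ω = 2.0000·-1.0000 = -2.0000

v = -2.0000, ω = -1.0000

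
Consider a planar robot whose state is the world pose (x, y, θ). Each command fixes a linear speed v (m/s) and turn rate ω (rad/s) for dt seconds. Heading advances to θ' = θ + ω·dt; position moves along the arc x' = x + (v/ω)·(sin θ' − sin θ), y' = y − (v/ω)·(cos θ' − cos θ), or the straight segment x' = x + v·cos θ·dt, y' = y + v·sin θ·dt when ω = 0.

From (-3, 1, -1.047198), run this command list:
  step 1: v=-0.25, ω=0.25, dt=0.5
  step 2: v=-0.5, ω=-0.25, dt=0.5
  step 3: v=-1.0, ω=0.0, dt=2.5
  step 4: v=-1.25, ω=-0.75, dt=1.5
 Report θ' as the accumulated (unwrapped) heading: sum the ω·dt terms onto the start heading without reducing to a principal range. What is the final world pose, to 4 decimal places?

step 1: θ'=-0.9222 (R=-1.0000) → pose (-3.0691, 1.1041, -0.9222)
step 2: θ'=-1.0472 (R=2.0000) → pose (-3.2073, 1.3122, -1.0472)
step 3: θ'=-1.0472 (straight) → pose (-4.4573, 3.4773, -1.0472)
step 4: θ'=-2.1722 (R=1.6667) → pose (-4.3881, 5.2536, -2.1722)

(-4.3881, 5.2536, -2.1722)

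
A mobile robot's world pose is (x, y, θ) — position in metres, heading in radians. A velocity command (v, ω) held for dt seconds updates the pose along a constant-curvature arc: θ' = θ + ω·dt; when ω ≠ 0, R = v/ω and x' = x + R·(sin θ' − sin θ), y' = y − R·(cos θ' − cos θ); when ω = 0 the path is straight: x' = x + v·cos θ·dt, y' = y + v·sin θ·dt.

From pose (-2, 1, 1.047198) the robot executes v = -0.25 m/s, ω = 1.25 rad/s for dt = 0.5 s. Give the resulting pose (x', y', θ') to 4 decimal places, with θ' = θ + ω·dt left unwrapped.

(-2.0258, 0.8798, 1.6722)

θ' = 1.0472 + 1.25·0.5 = 1.6722
R = v/ω = -0.25/1.25 = -0.2000
x' = -2 + -0.2000·(sin 1.6722 − sin 1.0472) = -2.0258
y' = 1 − -0.2000·(cos 1.6722 − cos 1.0472) = 0.8798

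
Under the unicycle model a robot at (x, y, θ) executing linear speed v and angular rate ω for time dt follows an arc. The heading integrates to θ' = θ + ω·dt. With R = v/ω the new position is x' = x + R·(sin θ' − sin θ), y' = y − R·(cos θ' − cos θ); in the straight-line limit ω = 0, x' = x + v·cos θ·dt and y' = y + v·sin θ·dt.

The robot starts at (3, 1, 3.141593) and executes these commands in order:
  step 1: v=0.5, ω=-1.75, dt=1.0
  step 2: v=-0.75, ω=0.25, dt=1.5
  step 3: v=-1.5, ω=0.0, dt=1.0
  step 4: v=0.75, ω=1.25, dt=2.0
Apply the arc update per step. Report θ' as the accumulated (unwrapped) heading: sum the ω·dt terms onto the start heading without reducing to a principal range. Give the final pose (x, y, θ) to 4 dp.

step 1: θ'=1.3916 (R=-0.2857) → pose (2.7189, 1.3366, 1.3916)
step 2: θ'=1.7666 (R=-3.0000) → pose (2.7281, 0.2183, 1.7666)
step 3: θ'=1.7666 (straight) → pose (3.0200, -1.2531, 1.7666)
step 4: θ'=4.2666 (R=0.6000) → pose (1.8901, -1.1111, 4.2666)

(1.8901, -1.1111, 4.2666)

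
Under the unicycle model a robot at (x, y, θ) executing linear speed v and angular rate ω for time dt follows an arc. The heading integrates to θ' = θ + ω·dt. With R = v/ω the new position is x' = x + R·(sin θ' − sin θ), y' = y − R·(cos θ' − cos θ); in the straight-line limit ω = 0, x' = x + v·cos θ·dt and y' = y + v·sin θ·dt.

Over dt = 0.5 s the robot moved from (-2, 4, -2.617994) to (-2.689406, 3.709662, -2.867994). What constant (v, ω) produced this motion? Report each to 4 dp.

v = 1.5000, ω = -0.5000

Δθ = -2.867994 − -2.617994 = -0.250000
ω = Δθ/dt = -0.250000/0.5 = -0.5000
R = Δx/(sin θ' − sin θ) = -3.0000
v = R·ω = -3.0000·-0.5000 = 1.5000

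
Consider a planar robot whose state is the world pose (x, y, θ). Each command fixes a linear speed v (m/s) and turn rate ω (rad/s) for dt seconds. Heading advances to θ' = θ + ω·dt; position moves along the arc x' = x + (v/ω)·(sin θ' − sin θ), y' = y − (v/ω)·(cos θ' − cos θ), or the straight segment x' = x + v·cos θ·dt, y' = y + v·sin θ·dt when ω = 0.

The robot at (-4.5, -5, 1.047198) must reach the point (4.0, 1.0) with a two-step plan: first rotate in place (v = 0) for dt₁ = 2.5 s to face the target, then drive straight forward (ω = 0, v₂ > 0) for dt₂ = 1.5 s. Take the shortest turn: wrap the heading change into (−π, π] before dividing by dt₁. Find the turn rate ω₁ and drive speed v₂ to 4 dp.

ω₁ = -0.1730, v₂ = 6.9362

heading to target = atan2(1−-5, 4−-4.5) = 0.6147
Δθ = wrap(0.6147 − 1.0472) = -0.4325; ω₁ = Δθ/dt₁ = -0.1730
distance = √((4−-4.5)² + (1−-5)²) = 10.4043; v₂ = distance/dt₂ = 6.9362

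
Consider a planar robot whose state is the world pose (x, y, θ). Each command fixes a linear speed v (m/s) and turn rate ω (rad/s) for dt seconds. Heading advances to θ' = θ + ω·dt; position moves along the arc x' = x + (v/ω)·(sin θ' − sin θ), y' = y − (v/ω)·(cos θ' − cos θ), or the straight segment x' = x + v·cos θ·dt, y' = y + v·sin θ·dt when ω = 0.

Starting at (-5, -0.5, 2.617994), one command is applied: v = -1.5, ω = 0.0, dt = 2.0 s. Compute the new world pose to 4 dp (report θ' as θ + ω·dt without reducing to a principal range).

θ' = 2.6180 + 0.0·2.0 = 2.6180
ω = 0 → straight: x' = -5 + -1.5·cos(2.6180)·2.0 = -2.4019
y' = -0.5 + -1.5·sin(2.6180)·2.0 = -2.0000

(-2.4019, -2.0000, 2.6180)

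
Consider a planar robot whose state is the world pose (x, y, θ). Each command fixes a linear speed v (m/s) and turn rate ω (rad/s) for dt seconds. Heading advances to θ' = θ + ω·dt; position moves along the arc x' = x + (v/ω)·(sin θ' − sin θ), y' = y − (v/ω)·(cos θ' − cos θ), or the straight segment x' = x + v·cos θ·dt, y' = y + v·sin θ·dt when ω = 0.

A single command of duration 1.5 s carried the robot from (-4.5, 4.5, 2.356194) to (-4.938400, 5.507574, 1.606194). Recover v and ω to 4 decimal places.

v = 0.7500, ω = -0.5000

Δθ = 1.606194 − 2.356194 = -0.750000
ω = Δθ/dt = -0.750000/1.5 = -0.5000
R = −Δy/(cos θ' − cos θ) = -1.5000
v = R·ω = -1.5000·-0.5000 = 0.7500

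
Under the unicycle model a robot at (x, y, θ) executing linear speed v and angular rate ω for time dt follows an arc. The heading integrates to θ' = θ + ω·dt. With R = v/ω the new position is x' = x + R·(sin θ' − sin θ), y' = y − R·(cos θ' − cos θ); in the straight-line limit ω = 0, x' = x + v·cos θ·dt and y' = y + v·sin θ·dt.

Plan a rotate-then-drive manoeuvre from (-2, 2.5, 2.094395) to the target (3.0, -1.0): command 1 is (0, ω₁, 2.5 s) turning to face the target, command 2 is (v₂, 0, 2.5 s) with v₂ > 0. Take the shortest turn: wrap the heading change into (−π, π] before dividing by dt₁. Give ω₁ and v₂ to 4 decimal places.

ω₁ = -1.0820, v₂ = 2.4413

heading to target = atan2(-1−2.5, 3−-2) = -0.6107
Δθ = wrap(-0.6107 − 2.0944) = -2.7051; ω₁ = Δθ/dt₁ = -1.0820
distance = √((3−-2)² + (-1−2.5)²) = 6.1033; v₂ = distance/dt₂ = 2.4413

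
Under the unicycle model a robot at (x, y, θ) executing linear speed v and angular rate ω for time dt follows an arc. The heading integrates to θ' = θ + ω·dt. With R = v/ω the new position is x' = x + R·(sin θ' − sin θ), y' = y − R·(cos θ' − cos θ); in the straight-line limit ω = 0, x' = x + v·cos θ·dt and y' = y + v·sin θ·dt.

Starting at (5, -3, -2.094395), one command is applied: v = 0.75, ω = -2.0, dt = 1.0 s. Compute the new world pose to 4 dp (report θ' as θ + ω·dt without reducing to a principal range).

(4.3696, -3.0298, -4.0944)

θ' = -2.0944 + -2.0·1.0 = -4.0944
R = v/ω = 0.75/-2.0 = -0.3750
x' = 5 + -0.3750·(sin -4.0944 − sin -2.0944) = 4.3696
y' = -3 − -0.3750·(cos -4.0944 − cos -2.0944) = -3.0298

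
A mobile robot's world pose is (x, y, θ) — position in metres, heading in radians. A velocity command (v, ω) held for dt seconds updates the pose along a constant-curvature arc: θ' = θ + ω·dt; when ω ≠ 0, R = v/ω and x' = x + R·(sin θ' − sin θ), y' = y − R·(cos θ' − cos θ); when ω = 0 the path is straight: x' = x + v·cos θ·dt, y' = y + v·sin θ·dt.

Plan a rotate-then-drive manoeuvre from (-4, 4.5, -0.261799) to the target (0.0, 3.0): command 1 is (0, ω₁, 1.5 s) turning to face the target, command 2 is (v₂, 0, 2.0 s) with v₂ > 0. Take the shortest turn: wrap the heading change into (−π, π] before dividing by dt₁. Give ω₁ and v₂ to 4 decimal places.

ω₁ = -0.0646, v₂ = 2.1360

heading to target = atan2(3−4.5, 0−-4) = -0.3588
Δθ = wrap(-0.3588 − -0.2618) = -0.0970; ω₁ = Δθ/dt₁ = -0.0646
distance = √((0−-4)² + (3−4.5)²) = 4.2720; v₂ = distance/dt₂ = 2.1360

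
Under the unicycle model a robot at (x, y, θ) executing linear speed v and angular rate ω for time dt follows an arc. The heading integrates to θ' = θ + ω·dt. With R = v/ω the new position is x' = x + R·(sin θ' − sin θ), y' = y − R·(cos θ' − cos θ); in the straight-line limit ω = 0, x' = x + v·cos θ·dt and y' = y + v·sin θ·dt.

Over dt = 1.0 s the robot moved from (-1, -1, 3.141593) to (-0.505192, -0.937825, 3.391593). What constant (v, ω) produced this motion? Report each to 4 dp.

v = -0.5000, ω = 0.2500

Δθ = 3.391593 − 3.141593 = 0.250000
ω = Δθ/dt = 0.250000/1.0 = 0.2500
R = Δx/(sin θ' − sin θ) = -2.0000
v = R·ω = -2.0000·0.2500 = -0.5000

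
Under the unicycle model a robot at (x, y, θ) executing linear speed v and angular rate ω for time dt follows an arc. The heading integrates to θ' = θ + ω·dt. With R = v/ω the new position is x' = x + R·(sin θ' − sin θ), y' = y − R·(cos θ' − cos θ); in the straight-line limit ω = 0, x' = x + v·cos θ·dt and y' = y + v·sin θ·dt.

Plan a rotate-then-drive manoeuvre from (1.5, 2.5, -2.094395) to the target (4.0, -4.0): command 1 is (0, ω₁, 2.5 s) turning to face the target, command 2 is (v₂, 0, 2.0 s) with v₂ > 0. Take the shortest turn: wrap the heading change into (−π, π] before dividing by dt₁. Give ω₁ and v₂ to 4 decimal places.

heading to target = atan2(-4−2.5, 4−1.5) = -1.2036
Δθ = wrap(-1.2036 − -2.0944) = 0.8908; ω₁ = Δθ/dt₁ = 0.3563
distance = √((4−1.5)² + (-4−2.5)²) = 6.9642; v₂ = distance/dt₂ = 3.4821

ω₁ = 0.3563, v₂ = 3.4821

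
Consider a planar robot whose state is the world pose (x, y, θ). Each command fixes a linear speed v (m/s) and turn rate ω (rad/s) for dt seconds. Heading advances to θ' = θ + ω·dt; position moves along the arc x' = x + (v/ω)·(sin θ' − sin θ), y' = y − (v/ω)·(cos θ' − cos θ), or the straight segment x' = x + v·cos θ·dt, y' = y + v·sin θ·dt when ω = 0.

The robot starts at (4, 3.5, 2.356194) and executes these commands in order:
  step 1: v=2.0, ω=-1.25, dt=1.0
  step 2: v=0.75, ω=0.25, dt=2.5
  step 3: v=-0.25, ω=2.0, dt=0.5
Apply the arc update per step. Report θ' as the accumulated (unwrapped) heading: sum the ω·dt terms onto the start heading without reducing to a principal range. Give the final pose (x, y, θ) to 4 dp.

step 1: θ'=1.1062 (R=-1.6000) → pose (3.7010, 5.3483, 1.1062)
step 2: θ'=1.7312 (R=3.0000) → pose (3.9805, 7.1716, 1.7312)
step 3: θ'=2.7312 (R=-0.1250) → pose (4.0540, 7.0770, 2.7312)

(4.0540, 7.0770, 2.7312)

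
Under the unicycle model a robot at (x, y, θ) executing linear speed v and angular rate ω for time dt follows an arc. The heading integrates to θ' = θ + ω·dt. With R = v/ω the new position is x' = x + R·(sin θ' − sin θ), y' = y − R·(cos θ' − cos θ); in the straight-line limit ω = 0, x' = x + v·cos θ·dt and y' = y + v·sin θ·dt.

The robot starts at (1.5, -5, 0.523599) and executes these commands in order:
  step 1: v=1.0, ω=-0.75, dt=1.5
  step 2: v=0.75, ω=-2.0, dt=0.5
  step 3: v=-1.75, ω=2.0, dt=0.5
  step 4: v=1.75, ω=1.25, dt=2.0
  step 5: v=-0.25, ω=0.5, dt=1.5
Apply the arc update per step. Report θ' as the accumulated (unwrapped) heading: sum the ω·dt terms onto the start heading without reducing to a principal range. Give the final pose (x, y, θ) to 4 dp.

step 1: θ'=-0.6014 (R=-1.3333) → pose (2.9211, -5.0553, -0.6014)
step 2: θ'=-1.6014 (R=-0.3750) → pose (3.0837, -5.3760, -1.6014)
step 3: θ'=-0.6014 (R=-0.8750) → pose (2.7042, -4.6277, -0.6014)
step 4: θ'=1.8986 (R=1.4000) → pose (4.8218, -3.0226, 1.8986)
step 5: θ'=2.6486 (R=-0.5000) → pose (5.0585, -3.3021, 2.6486)

(5.0585, -3.3021, 2.6486)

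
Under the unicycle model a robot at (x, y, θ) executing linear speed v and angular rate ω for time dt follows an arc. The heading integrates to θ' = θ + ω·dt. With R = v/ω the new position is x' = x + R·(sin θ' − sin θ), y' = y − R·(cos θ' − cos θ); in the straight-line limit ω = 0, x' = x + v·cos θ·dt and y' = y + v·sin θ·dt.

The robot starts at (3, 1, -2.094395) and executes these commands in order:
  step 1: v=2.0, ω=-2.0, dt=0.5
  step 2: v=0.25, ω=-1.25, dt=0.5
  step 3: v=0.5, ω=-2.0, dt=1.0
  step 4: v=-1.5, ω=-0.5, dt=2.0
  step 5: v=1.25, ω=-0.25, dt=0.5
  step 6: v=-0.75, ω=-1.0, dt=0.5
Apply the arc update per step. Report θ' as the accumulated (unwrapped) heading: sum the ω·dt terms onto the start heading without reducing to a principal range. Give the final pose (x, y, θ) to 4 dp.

step 1: θ'=-3.0944 (R=-1.0000) → pose (2.1812, 0.5011, -3.0944)
step 2: θ'=-3.7194 (R=-0.2000) → pose (2.0625, 0.5334, -3.7194)
step 3: θ'=-5.7194 (R=-0.2500) → pose (2.0654, 0.9541, -5.7194)
step 4: θ'=-6.7194 (R=3.0000) → pose (-0.8053, 0.7707, -6.7194)
step 5: θ'=-6.8444 (R=-5.0000) → pose (-0.2568, 0.4720, -6.8444)
step 6: θ'=-7.3444 (R=0.7500) → pose (-0.5123, 0.7411, -7.3444)

(-0.5123, 0.7411, -7.3444)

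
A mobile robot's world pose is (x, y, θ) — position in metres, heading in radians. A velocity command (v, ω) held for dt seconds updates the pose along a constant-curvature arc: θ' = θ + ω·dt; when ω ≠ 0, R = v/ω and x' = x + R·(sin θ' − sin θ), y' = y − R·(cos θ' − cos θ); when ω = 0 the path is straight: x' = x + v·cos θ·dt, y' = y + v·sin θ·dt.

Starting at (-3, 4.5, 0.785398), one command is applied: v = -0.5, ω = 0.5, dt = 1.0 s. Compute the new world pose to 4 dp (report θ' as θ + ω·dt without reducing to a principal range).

θ' = 0.7854 + 0.5·1.0 = 1.2854
R = v/ω = -0.5/0.5 = -1.0000
x' = -3 + -1.0000·(sin 1.2854 − sin 0.7854) = -3.2524
y' = 4.5 − -1.0000·(cos 1.2854 − cos 0.7854) = 4.0744

(-3.2524, 4.0744, 1.2854)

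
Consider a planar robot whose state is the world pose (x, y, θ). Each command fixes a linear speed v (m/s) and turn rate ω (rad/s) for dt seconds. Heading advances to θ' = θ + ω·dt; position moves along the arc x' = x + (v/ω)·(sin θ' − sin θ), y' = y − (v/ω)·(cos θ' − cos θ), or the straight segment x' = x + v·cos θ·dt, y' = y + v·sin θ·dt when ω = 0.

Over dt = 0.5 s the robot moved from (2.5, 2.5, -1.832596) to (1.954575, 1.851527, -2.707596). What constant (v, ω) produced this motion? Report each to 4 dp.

v = 1.7500, ω = -1.7500

Δθ = -2.707596 − -1.832596 = -0.875000
ω = Δθ/dt = -0.875000/0.5 = -1.7500
R = −Δy/(cos θ' − cos θ) = -1.0000
v = R·ω = -1.0000·-1.7500 = 1.7500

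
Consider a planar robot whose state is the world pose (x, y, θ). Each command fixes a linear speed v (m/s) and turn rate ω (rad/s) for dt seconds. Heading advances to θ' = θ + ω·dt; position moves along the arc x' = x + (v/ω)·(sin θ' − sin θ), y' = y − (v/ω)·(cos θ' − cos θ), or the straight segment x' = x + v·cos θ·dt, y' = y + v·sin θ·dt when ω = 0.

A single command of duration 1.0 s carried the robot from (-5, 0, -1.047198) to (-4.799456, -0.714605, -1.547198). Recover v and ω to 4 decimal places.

Δθ = -1.547198 − -1.047198 = -0.500000
ω = Δθ/dt = -0.500000/1.0 = -0.5000
R = −Δy/(cos θ' − cos θ) = -1.5000
v = R·ω = -1.5000·-0.5000 = 0.7500

v = 0.7500, ω = -0.5000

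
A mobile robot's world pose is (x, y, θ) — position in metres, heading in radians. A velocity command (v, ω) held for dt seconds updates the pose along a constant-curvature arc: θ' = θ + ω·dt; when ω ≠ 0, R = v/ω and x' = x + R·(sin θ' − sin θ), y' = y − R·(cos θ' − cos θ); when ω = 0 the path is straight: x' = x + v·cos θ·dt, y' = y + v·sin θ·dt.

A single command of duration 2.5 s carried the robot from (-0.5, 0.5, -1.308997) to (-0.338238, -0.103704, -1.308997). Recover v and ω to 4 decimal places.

v = 0.2500, ω = 0.0000

Δθ = -1.308997 − -1.308997 = 0.000000
ω = Δθ/dt = 0.000000/2.5 = 0.0000
ω = 0 → v = (Δx·cos θ + Δy·sin θ)/dt = 0.2500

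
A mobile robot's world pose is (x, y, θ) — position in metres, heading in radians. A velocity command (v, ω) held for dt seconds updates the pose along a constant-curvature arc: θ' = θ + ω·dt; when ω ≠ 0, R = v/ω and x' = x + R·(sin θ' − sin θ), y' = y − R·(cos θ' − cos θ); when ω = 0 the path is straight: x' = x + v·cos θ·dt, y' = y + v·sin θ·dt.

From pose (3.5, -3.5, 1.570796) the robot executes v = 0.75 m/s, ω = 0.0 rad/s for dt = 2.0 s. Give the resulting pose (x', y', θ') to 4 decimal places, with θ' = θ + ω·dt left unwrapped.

θ' = 1.5708 + 0.0·2.0 = 1.5708
ω = 0 → straight: x' = 3.5 + 0.75·cos(1.5708)·2.0 = 3.5000
y' = -3.5 + 0.75·sin(1.5708)·2.0 = -2.0000

(3.5000, -2.0000, 1.5708)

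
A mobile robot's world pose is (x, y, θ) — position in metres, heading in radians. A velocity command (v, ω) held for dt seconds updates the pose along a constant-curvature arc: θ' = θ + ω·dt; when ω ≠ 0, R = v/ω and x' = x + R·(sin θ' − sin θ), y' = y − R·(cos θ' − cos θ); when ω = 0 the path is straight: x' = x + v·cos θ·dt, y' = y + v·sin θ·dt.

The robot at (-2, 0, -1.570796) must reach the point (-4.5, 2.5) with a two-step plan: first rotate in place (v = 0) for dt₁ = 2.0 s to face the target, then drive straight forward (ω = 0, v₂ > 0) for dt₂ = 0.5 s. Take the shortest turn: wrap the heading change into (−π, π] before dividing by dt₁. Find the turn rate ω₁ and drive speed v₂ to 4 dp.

heading to target = atan2(2.5−0, -4.5−-2) = 2.3562
Δθ = wrap(2.3562 − -1.5708) = -2.3562; ω₁ = Δθ/dt₁ = -1.1781
distance = √((-4.5−-2)² + (2.5−0)²) = 3.5355; v₂ = distance/dt₂ = 7.0711

ω₁ = -1.1781, v₂ = 7.0711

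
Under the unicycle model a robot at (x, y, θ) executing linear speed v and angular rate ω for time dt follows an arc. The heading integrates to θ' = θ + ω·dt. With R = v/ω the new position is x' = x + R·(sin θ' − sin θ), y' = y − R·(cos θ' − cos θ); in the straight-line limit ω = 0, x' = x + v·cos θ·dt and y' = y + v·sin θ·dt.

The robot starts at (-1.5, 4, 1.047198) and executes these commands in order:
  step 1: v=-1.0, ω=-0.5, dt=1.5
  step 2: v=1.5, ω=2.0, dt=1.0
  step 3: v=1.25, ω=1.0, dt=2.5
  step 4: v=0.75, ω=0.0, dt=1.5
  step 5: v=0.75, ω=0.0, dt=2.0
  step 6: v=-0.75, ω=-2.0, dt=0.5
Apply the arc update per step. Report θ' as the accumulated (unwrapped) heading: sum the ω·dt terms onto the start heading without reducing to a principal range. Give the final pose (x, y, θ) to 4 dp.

(-4.1179, 1.0803, 3.7972)

step 1: θ'=0.2972 (R=2.0000) → pose (-2.6464, 3.0877, 0.2972)
step 2: θ'=2.2972 (R=0.7500) → pose (-2.3053, 4.3029, 2.2972)
step 3: θ'=4.7972 (R=1.2500) → pose (-4.4853, 3.3668, 4.7972)
step 4: θ'=4.7972 (straight) → pose (-4.3900, 2.2459, 4.7972)
step 5: θ'=4.7972 (straight) → pose (-4.2629, 0.7513, 4.7972)
step 6: θ'=3.7972 (R=0.3750) → pose (-4.1179, 1.0803, 3.7972)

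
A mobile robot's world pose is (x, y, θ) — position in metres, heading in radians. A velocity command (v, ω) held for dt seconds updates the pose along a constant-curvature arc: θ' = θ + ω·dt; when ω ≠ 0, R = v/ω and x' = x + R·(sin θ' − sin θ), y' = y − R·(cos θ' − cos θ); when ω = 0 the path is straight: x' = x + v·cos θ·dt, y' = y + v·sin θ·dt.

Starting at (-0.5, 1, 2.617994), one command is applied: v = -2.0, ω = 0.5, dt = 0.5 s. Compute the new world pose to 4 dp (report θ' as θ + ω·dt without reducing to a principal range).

(0.4192, 0.6129, 2.8680)

θ' = 2.6180 + 0.5·0.5 = 2.8680
R = v/ω = -2.0/0.5 = -4.0000
x' = -0.5 + -4.0000·(sin 2.8680 − sin 2.6180) = 0.4192
y' = 1 − -4.0000·(cos 2.8680 − cos 2.6180) = 0.6129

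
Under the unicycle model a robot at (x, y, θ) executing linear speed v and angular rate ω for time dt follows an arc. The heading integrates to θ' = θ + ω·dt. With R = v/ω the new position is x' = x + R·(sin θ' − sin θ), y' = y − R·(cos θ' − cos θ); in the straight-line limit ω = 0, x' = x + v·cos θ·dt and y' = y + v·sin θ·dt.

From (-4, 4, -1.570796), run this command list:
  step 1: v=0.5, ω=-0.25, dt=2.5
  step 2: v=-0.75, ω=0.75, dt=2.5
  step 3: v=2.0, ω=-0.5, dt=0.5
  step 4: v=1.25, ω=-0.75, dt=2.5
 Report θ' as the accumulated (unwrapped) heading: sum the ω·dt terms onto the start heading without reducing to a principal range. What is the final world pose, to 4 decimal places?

step 1: θ'=-2.1958 (R=-2.0000) → pose (-4.3781, 2.8298, -2.1958)
step 2: θ'=-0.3208 (R=-1.0000) → pose (-4.8737, 4.3639, -0.3208)
step 3: θ'=-0.5708 (R=-4.0000) → pose (-3.9738, 3.9338, -0.5708)
step 4: θ'=-2.4458 (R=-1.6667) → pose (-3.8060, 1.2521, -2.4458)

(-3.8060, 1.2521, -2.4458)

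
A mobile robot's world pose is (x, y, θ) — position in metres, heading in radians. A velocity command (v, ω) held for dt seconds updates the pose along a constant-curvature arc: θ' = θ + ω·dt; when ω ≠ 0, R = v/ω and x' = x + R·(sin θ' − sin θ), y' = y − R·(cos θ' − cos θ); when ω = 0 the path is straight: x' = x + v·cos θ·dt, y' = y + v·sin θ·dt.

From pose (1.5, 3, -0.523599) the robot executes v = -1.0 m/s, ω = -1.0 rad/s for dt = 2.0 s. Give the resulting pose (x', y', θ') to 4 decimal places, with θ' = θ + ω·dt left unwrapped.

(1.4206, 4.6811, -2.5236)

θ' = -0.5236 + -1.0·2.0 = -2.5236
R = v/ω = -1.0/-1.0 = 1.0000
x' = 1.5 + 1.0000·(sin -2.5236 − sin -0.5236) = 1.4206
y' = 3 − 1.0000·(cos -2.5236 − cos -0.5236) = 4.6811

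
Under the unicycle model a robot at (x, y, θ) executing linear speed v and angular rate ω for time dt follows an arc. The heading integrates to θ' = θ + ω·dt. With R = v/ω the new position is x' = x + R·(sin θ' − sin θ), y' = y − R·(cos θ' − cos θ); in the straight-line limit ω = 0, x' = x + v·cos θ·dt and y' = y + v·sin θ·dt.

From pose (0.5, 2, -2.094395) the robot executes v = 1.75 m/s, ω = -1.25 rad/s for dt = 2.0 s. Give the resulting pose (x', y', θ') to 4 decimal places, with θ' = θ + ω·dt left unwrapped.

θ' = -2.0944 + -1.25·2.0 = -4.5944
R = v/ω = 1.75/-1.25 = -1.4000
x' = 0.5 + -1.4000·(sin -4.5944 − sin -2.0944) = -2.1027
y' = 2 − -1.4000·(cos -4.5944 − cos -2.0944) = 2.5352

(-2.1027, 2.5352, -4.5944)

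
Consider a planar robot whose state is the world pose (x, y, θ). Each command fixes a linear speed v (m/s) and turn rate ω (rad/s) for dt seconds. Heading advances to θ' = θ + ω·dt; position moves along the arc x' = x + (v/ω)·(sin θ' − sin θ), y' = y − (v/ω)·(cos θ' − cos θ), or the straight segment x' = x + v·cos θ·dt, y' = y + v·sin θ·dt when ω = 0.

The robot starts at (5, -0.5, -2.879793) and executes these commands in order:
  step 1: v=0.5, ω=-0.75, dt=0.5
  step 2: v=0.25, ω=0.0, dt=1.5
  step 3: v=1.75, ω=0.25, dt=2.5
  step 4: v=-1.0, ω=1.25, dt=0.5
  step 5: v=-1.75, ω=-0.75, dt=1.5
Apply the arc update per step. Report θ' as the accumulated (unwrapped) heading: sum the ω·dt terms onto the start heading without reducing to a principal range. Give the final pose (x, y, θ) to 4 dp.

(2.5841, 0.3849, -3.1298)

step 1: θ'=-3.2548 (R=-0.6667) → pose (4.7521, -0.5184, -3.2548)
step 2: θ'=-3.2548 (straight) → pose (4.3795, -0.4761, -3.2548)
step 3: θ'=-2.6298 (R=7.0000) → pose (0.1606, -1.3282, -2.6298)
step 4: θ'=-2.0048 (R=-0.8000) → pose (0.4946, -0.9671, -2.0048)
step 5: θ'=-3.1298 (R=2.3333) → pose (2.5841, 0.3849, -3.1298)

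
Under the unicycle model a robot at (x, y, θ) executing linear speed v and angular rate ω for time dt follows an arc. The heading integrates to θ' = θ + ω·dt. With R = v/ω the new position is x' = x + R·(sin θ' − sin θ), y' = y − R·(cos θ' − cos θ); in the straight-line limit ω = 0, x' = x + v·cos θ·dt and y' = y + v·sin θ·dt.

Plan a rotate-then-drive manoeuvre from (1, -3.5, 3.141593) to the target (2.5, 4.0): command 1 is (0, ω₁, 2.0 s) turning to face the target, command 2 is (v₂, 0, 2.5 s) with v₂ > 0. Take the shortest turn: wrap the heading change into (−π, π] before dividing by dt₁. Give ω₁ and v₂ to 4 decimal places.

heading to target = atan2(4−-3.5, 2.5−1) = 1.3734
Δθ = wrap(1.3734 − 3.1416) = -1.7682; ω₁ = Δθ/dt₁ = -0.8841
distance = √((2.5−1)² + (4−-3.5)²) = 7.6485; v₂ = distance/dt₂ = 3.0594

ω₁ = -0.8841, v₂ = 3.0594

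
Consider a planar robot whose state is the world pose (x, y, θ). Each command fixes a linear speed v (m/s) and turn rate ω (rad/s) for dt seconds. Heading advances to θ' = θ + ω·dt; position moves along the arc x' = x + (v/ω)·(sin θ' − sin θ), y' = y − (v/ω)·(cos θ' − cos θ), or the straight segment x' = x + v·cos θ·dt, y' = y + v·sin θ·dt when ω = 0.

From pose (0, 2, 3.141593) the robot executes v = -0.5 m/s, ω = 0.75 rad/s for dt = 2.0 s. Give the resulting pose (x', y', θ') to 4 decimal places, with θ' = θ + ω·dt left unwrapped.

(0.6650, 2.6195, 4.6416)

θ' = 3.1416 + 0.75·2.0 = 4.6416
R = v/ω = -0.5/0.75 = -0.6667
x' = 0 + -0.6667·(sin 4.6416 − sin 3.1416) = 0.6650
y' = 2 − -0.6667·(cos 4.6416 − cos 3.1416) = 2.6195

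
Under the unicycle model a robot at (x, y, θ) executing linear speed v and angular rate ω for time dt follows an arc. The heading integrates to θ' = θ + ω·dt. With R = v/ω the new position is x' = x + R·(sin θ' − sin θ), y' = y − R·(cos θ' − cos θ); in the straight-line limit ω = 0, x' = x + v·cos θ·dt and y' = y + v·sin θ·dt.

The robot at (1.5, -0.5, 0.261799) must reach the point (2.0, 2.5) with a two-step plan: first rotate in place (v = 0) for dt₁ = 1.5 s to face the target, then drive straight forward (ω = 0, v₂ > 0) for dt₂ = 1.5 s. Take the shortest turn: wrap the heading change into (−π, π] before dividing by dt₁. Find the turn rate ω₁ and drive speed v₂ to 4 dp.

ω₁ = 0.7626, v₂ = 2.0276

heading to target = atan2(2.5−-0.5, 2−1.5) = 1.4056
Δθ = wrap(1.4056 − 0.2618) = 1.1438; ω₁ = Δθ/dt₁ = 0.7626
distance = √((2−1.5)² + (2.5−-0.5)²) = 3.0414; v₂ = distance/dt₂ = 2.0276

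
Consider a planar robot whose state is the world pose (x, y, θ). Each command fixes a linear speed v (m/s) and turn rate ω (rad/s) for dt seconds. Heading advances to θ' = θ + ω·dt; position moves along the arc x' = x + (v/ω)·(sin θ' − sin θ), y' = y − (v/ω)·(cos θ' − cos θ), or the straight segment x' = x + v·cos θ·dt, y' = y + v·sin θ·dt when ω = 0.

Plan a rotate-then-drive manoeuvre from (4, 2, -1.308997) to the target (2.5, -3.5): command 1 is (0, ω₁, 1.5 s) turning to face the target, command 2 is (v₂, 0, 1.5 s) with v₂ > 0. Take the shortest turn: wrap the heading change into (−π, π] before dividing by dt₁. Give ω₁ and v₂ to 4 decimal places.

heading to target = atan2(-3.5−2, 2.5−4) = -1.8370
Δθ = wrap(-1.8370 − -1.3090) = -0.5281; ω₁ = Δθ/dt₁ = -0.3520
distance = √((2.5−4)² + (-3.5−2)²) = 5.7009; v₂ = distance/dt₂ = 3.8006

ω₁ = -0.3520, v₂ = 3.8006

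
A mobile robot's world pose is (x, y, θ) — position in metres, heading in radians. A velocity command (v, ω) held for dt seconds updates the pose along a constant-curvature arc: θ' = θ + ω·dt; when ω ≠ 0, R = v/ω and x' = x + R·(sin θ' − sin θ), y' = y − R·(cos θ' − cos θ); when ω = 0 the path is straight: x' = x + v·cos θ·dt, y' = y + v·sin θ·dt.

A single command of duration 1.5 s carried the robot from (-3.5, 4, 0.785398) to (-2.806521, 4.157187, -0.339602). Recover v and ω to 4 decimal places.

Δθ = -0.339602 − 0.785398 = -1.125000
ω = Δθ/dt = -1.125000/1.5 = -0.7500
R = Δx/(sin θ' − sin θ) = -0.6667
v = R·ω = -0.6667·-0.7500 = 0.5000

v = 0.5000, ω = -0.7500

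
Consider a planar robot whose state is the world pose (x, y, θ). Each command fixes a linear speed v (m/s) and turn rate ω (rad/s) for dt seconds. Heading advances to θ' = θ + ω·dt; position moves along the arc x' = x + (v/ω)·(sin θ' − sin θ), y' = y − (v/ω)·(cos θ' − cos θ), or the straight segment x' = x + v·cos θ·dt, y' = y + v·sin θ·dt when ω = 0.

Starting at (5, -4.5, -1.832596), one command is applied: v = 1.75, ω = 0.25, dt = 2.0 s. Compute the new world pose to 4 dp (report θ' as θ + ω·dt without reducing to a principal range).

θ' = -1.8326 + 0.25·2.0 = -1.3326
R = v/ω = 1.75/0.25 = 7.0000
x' = 5 + 7.0000·(sin -1.3326 − sin -1.8326) = 4.9591
y' = -4.5 − 7.0000·(cos -1.3326 − cos -1.8326) = -7.9634

(4.9591, -7.9634, -1.3326)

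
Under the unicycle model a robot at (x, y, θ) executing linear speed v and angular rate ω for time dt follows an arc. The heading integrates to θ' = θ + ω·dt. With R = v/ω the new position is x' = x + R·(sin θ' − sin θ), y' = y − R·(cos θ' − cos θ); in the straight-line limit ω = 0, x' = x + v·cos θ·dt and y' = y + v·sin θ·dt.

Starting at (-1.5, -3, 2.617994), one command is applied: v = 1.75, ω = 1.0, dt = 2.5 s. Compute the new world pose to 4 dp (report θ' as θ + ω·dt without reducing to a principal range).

θ' = 2.6180 + 1.0·2.5 = 5.1180
R = v/ω = 1.75/1.0 = 1.7500
x' = -1.5 + 1.7500·(sin 5.1180 − sin 2.6180) = -3.9830
y' = -3 − 1.7500·(cos 5.1180 − cos 2.6180) = -5.2061

(-3.9830, -5.2061, 5.1180)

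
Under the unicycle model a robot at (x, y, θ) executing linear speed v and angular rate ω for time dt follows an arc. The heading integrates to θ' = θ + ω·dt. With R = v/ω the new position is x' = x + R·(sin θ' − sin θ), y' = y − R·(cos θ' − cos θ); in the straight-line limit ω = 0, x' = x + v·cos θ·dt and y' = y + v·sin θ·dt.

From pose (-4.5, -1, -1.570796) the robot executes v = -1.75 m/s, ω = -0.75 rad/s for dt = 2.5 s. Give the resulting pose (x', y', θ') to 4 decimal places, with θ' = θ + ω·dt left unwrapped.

(-1.4678, 1.2262, -3.4458)

θ' = -1.5708 + -0.75·2.5 = -3.4458
R = v/ω = -1.75/-0.75 = 2.3333
x' = -4.5 + 2.3333·(sin -3.4458 − sin -1.5708) = -1.4678
y' = -1 − 2.3333·(cos -3.4458 − cos -1.5708) = 1.2262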